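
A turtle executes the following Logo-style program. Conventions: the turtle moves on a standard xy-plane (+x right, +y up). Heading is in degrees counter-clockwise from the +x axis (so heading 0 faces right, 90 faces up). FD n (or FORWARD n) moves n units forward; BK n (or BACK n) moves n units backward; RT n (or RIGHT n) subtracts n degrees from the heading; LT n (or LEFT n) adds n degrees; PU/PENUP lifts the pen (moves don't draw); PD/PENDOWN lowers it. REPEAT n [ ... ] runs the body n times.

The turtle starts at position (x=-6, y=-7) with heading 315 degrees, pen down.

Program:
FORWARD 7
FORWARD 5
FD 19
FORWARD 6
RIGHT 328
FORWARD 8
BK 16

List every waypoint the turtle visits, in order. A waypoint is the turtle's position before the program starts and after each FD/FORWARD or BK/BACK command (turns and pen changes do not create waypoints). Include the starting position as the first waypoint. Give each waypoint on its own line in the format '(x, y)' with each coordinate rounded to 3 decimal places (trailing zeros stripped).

Answer: (-6, -7)
(-1.05, -11.95)
(2.485, -15.485)
(15.92, -28.92)
(20.163, -33.163)
(27.958, -34.963)
(12.368, -31.363)

Derivation:
Executing turtle program step by step:
Start: pos=(-6,-7), heading=315, pen down
FD 7: (-6,-7) -> (-1.05,-11.95) [heading=315, draw]
FD 5: (-1.05,-11.95) -> (2.485,-15.485) [heading=315, draw]
FD 19: (2.485,-15.485) -> (15.92,-28.92) [heading=315, draw]
FD 6: (15.92,-28.92) -> (20.163,-33.163) [heading=315, draw]
RT 328: heading 315 -> 347
FD 8: (20.163,-33.163) -> (27.958,-34.963) [heading=347, draw]
BK 16: (27.958,-34.963) -> (12.368,-31.363) [heading=347, draw]
Final: pos=(12.368,-31.363), heading=347, 6 segment(s) drawn
Waypoints (7 total):
(-6, -7)
(-1.05, -11.95)
(2.485, -15.485)
(15.92, -28.92)
(20.163, -33.163)
(27.958, -34.963)
(12.368, -31.363)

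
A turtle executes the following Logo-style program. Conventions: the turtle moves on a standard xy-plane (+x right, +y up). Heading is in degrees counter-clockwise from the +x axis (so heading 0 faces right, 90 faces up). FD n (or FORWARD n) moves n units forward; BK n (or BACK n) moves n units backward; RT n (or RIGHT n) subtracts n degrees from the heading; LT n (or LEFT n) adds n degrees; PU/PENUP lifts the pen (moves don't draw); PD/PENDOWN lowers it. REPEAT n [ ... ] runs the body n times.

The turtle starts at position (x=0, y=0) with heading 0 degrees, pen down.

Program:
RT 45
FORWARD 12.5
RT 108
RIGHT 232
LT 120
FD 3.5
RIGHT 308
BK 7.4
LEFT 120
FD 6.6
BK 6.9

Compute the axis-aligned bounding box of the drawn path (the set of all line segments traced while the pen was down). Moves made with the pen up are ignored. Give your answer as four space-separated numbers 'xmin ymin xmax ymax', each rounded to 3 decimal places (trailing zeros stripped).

Answer: 0 -15.973 14.756 0

Derivation:
Executing turtle program step by step:
Start: pos=(0,0), heading=0, pen down
RT 45: heading 0 -> 315
FD 12.5: (0,0) -> (8.839,-8.839) [heading=315, draw]
RT 108: heading 315 -> 207
RT 232: heading 207 -> 335
LT 120: heading 335 -> 95
FD 3.5: (8.839,-8.839) -> (8.534,-5.352) [heading=95, draw]
RT 308: heading 95 -> 147
BK 7.4: (8.534,-5.352) -> (14.74,-9.382) [heading=147, draw]
LT 120: heading 147 -> 267
FD 6.6: (14.74,-9.382) -> (14.395,-15.973) [heading=267, draw]
BK 6.9: (14.395,-15.973) -> (14.756,-9.083) [heading=267, draw]
Final: pos=(14.756,-9.083), heading=267, 5 segment(s) drawn

Segment endpoints: x in {0, 8.534, 8.839, 14.395, 14.74, 14.756}, y in {-15.973, -9.382, -9.083, -8.839, -5.352, 0}
xmin=0, ymin=-15.973, xmax=14.756, ymax=0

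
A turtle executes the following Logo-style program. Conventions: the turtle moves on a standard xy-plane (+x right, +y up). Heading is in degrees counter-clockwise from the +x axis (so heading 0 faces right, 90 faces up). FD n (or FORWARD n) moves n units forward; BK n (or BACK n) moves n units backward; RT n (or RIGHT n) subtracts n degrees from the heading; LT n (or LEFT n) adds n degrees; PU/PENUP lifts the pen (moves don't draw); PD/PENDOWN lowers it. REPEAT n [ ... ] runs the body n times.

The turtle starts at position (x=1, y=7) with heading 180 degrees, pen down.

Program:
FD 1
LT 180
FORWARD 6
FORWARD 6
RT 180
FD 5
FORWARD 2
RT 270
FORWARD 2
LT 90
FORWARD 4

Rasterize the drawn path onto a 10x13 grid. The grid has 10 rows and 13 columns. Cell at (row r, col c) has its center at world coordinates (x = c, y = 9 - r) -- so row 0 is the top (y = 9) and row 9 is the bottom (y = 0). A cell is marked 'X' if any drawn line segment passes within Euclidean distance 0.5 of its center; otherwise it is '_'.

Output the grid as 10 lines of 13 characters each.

Segment 0: (1,7) -> (0,7)
Segment 1: (0,7) -> (6,7)
Segment 2: (6,7) -> (12,7)
Segment 3: (12,7) -> (7,7)
Segment 4: (7,7) -> (5,7)
Segment 5: (5,7) -> (5,5)
Segment 6: (5,5) -> (9,5)

Answer: _____________
_____________
XXXXXXXXXXXXX
_____X_______
_____XXXXX___
_____________
_____________
_____________
_____________
_____________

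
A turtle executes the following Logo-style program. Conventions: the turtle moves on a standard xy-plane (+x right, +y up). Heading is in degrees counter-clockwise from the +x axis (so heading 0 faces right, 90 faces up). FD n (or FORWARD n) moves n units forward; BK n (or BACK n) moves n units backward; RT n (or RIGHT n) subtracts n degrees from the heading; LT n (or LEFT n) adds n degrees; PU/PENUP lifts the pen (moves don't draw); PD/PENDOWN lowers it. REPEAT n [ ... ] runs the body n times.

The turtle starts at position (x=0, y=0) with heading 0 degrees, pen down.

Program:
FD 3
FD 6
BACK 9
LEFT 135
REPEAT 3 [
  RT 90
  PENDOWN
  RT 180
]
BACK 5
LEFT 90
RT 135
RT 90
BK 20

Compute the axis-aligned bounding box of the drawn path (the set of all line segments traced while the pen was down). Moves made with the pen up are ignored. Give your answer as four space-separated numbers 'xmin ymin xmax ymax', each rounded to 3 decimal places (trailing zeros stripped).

Answer: -3.536 -3.536 9 16.464

Derivation:
Executing turtle program step by step:
Start: pos=(0,0), heading=0, pen down
FD 3: (0,0) -> (3,0) [heading=0, draw]
FD 6: (3,0) -> (9,0) [heading=0, draw]
BK 9: (9,0) -> (0,0) [heading=0, draw]
LT 135: heading 0 -> 135
REPEAT 3 [
  -- iteration 1/3 --
  RT 90: heading 135 -> 45
  PD: pen down
  RT 180: heading 45 -> 225
  -- iteration 2/3 --
  RT 90: heading 225 -> 135
  PD: pen down
  RT 180: heading 135 -> 315
  -- iteration 3/3 --
  RT 90: heading 315 -> 225
  PD: pen down
  RT 180: heading 225 -> 45
]
BK 5: (0,0) -> (-3.536,-3.536) [heading=45, draw]
LT 90: heading 45 -> 135
RT 135: heading 135 -> 0
RT 90: heading 0 -> 270
BK 20: (-3.536,-3.536) -> (-3.536,16.464) [heading=270, draw]
Final: pos=(-3.536,16.464), heading=270, 5 segment(s) drawn

Segment endpoints: x in {-3.536, -3.536, 0, 3, 9}, y in {-3.536, 0, 16.464}
xmin=-3.536, ymin=-3.536, xmax=9, ymax=16.464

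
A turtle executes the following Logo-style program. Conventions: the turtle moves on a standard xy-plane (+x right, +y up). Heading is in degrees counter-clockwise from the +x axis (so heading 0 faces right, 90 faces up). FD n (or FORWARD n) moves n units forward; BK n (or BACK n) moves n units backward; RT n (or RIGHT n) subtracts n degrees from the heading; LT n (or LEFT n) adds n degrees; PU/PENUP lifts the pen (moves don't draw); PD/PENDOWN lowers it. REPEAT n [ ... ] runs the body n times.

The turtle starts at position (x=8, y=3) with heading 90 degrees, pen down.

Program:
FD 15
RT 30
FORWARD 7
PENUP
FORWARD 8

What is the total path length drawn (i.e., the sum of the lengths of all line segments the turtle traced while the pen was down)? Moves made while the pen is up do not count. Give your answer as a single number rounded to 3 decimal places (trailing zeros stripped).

Executing turtle program step by step:
Start: pos=(8,3), heading=90, pen down
FD 15: (8,3) -> (8,18) [heading=90, draw]
RT 30: heading 90 -> 60
FD 7: (8,18) -> (11.5,24.062) [heading=60, draw]
PU: pen up
FD 8: (11.5,24.062) -> (15.5,30.99) [heading=60, move]
Final: pos=(15.5,30.99), heading=60, 2 segment(s) drawn

Segment lengths:
  seg 1: (8,3) -> (8,18), length = 15
  seg 2: (8,18) -> (11.5,24.062), length = 7
Total = 22

Answer: 22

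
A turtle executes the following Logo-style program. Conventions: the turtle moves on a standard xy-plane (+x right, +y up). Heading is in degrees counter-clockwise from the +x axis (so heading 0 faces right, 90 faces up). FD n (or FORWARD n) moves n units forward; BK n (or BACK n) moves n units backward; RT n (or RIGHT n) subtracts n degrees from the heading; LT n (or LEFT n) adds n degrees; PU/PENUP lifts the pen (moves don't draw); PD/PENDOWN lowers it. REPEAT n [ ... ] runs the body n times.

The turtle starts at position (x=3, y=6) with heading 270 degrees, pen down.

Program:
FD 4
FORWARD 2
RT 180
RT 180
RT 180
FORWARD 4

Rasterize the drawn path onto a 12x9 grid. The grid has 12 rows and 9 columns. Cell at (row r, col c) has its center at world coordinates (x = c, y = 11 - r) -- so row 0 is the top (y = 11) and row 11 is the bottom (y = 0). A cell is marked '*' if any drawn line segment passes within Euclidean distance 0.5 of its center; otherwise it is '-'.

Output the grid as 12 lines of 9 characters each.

Answer: ---------
---------
---------
---------
---------
---*-----
---*-----
---*-----
---*-----
---*-----
---*-----
---*-----

Derivation:
Segment 0: (3,6) -> (3,2)
Segment 1: (3,2) -> (3,0)
Segment 2: (3,0) -> (3,4)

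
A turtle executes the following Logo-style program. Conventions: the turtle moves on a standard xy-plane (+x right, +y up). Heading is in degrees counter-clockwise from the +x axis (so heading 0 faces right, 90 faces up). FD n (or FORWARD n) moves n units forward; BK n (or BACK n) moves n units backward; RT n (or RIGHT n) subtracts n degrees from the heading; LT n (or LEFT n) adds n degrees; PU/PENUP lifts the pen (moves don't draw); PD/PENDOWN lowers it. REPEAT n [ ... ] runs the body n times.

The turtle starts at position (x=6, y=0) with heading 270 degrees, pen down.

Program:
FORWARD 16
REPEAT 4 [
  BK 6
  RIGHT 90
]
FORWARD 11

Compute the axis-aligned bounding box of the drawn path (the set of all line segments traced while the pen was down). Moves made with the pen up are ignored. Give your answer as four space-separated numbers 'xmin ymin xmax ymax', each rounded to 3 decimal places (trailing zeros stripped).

Answer: 6 -27 12 0

Derivation:
Executing turtle program step by step:
Start: pos=(6,0), heading=270, pen down
FD 16: (6,0) -> (6,-16) [heading=270, draw]
REPEAT 4 [
  -- iteration 1/4 --
  BK 6: (6,-16) -> (6,-10) [heading=270, draw]
  RT 90: heading 270 -> 180
  -- iteration 2/4 --
  BK 6: (6,-10) -> (12,-10) [heading=180, draw]
  RT 90: heading 180 -> 90
  -- iteration 3/4 --
  BK 6: (12,-10) -> (12,-16) [heading=90, draw]
  RT 90: heading 90 -> 0
  -- iteration 4/4 --
  BK 6: (12,-16) -> (6,-16) [heading=0, draw]
  RT 90: heading 0 -> 270
]
FD 11: (6,-16) -> (6,-27) [heading=270, draw]
Final: pos=(6,-27), heading=270, 6 segment(s) drawn

Segment endpoints: x in {6, 6, 6, 6, 12}, y in {-27, -16, -10, 0}
xmin=6, ymin=-27, xmax=12, ymax=0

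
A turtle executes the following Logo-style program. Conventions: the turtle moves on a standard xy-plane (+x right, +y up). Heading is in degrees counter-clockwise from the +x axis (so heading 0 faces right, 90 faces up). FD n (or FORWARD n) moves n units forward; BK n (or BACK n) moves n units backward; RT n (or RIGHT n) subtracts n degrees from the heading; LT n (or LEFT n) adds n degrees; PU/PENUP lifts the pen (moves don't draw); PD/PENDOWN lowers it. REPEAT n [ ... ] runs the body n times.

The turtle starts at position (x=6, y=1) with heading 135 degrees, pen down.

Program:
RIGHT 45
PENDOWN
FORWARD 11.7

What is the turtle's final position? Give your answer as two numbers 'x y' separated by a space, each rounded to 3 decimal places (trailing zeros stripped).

Answer: 6 12.7

Derivation:
Executing turtle program step by step:
Start: pos=(6,1), heading=135, pen down
RT 45: heading 135 -> 90
PD: pen down
FD 11.7: (6,1) -> (6,12.7) [heading=90, draw]
Final: pos=(6,12.7), heading=90, 1 segment(s) drawn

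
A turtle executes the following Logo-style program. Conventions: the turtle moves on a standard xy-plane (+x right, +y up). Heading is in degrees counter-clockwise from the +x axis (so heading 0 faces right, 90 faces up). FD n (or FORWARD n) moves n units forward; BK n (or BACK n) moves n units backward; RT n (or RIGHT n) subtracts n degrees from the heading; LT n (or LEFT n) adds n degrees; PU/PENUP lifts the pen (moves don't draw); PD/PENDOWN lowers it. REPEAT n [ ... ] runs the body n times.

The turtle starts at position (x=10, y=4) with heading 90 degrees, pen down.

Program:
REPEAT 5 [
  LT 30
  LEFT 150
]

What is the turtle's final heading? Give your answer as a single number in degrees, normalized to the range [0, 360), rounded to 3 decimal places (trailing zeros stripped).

Executing turtle program step by step:
Start: pos=(10,4), heading=90, pen down
REPEAT 5 [
  -- iteration 1/5 --
  LT 30: heading 90 -> 120
  LT 150: heading 120 -> 270
  -- iteration 2/5 --
  LT 30: heading 270 -> 300
  LT 150: heading 300 -> 90
  -- iteration 3/5 --
  LT 30: heading 90 -> 120
  LT 150: heading 120 -> 270
  -- iteration 4/5 --
  LT 30: heading 270 -> 300
  LT 150: heading 300 -> 90
  -- iteration 5/5 --
  LT 30: heading 90 -> 120
  LT 150: heading 120 -> 270
]
Final: pos=(10,4), heading=270, 0 segment(s) drawn

Answer: 270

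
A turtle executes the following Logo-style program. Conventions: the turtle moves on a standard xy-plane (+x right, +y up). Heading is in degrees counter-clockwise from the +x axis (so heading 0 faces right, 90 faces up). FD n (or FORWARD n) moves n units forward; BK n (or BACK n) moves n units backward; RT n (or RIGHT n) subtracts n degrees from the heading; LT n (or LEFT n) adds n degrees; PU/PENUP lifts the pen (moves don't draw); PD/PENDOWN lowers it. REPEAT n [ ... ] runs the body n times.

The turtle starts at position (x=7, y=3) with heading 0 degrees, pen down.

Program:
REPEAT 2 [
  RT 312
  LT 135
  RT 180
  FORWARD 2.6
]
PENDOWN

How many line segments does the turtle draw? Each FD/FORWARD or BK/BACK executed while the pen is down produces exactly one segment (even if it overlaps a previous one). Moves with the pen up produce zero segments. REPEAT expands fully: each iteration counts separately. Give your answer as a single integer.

Executing turtle program step by step:
Start: pos=(7,3), heading=0, pen down
REPEAT 2 [
  -- iteration 1/2 --
  RT 312: heading 0 -> 48
  LT 135: heading 48 -> 183
  RT 180: heading 183 -> 3
  FD 2.6: (7,3) -> (9.596,3.136) [heading=3, draw]
  -- iteration 2/2 --
  RT 312: heading 3 -> 51
  LT 135: heading 51 -> 186
  RT 180: heading 186 -> 6
  FD 2.6: (9.596,3.136) -> (12.182,3.408) [heading=6, draw]
]
PD: pen down
Final: pos=(12.182,3.408), heading=6, 2 segment(s) drawn
Segments drawn: 2

Answer: 2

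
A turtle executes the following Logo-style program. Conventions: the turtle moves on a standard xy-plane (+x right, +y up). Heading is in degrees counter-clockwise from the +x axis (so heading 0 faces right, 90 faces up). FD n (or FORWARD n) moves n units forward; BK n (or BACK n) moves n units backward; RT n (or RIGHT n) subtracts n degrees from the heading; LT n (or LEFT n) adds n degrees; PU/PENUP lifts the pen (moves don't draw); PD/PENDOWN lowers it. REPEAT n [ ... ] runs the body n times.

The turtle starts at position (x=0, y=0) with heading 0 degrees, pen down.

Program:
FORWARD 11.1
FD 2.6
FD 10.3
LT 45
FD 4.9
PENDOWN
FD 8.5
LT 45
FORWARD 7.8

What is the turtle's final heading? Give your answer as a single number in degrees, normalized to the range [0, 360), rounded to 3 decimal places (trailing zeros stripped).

Executing turtle program step by step:
Start: pos=(0,0), heading=0, pen down
FD 11.1: (0,0) -> (11.1,0) [heading=0, draw]
FD 2.6: (11.1,0) -> (13.7,0) [heading=0, draw]
FD 10.3: (13.7,0) -> (24,0) [heading=0, draw]
LT 45: heading 0 -> 45
FD 4.9: (24,0) -> (27.465,3.465) [heading=45, draw]
PD: pen down
FD 8.5: (27.465,3.465) -> (33.475,9.475) [heading=45, draw]
LT 45: heading 45 -> 90
FD 7.8: (33.475,9.475) -> (33.475,17.275) [heading=90, draw]
Final: pos=(33.475,17.275), heading=90, 6 segment(s) drawn

Answer: 90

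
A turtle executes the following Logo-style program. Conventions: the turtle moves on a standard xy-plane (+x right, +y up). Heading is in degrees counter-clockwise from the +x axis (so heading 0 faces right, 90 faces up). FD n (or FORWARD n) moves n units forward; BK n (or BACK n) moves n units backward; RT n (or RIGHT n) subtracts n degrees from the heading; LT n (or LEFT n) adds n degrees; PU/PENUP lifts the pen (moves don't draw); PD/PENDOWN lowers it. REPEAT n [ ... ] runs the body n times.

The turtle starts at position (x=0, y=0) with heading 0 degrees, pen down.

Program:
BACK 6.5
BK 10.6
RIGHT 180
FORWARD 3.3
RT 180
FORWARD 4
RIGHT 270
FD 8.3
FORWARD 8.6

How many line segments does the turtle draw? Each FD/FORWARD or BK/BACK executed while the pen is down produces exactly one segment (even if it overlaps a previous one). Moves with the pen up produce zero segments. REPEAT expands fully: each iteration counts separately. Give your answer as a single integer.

Answer: 6

Derivation:
Executing turtle program step by step:
Start: pos=(0,0), heading=0, pen down
BK 6.5: (0,0) -> (-6.5,0) [heading=0, draw]
BK 10.6: (-6.5,0) -> (-17.1,0) [heading=0, draw]
RT 180: heading 0 -> 180
FD 3.3: (-17.1,0) -> (-20.4,0) [heading=180, draw]
RT 180: heading 180 -> 0
FD 4: (-20.4,0) -> (-16.4,0) [heading=0, draw]
RT 270: heading 0 -> 90
FD 8.3: (-16.4,0) -> (-16.4,8.3) [heading=90, draw]
FD 8.6: (-16.4,8.3) -> (-16.4,16.9) [heading=90, draw]
Final: pos=(-16.4,16.9), heading=90, 6 segment(s) drawn
Segments drawn: 6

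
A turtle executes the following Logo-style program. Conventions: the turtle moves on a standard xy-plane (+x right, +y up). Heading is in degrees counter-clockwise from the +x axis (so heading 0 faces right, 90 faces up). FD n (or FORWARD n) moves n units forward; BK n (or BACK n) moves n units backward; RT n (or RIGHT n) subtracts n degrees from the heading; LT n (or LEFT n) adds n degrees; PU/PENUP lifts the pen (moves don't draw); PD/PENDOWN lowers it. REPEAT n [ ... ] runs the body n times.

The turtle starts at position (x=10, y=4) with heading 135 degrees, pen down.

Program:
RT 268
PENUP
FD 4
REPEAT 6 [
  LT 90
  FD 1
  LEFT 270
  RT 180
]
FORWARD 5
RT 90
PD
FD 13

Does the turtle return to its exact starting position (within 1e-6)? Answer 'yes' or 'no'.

Executing turtle program step by step:
Start: pos=(10,4), heading=135, pen down
RT 268: heading 135 -> 227
PU: pen up
FD 4: (10,4) -> (7.272,1.075) [heading=227, move]
REPEAT 6 [
  -- iteration 1/6 --
  LT 90: heading 227 -> 317
  FD 1: (7.272,1.075) -> (8.003,0.393) [heading=317, move]
  LT 270: heading 317 -> 227
  RT 180: heading 227 -> 47
  -- iteration 2/6 --
  LT 90: heading 47 -> 137
  FD 1: (8.003,0.393) -> (7.272,1.075) [heading=137, move]
  LT 270: heading 137 -> 47
  RT 180: heading 47 -> 227
  -- iteration 3/6 --
  LT 90: heading 227 -> 317
  FD 1: (7.272,1.075) -> (8.003,0.393) [heading=317, move]
  LT 270: heading 317 -> 227
  RT 180: heading 227 -> 47
  -- iteration 4/6 --
  LT 90: heading 47 -> 137
  FD 1: (8.003,0.393) -> (7.272,1.075) [heading=137, move]
  LT 270: heading 137 -> 47
  RT 180: heading 47 -> 227
  -- iteration 5/6 --
  LT 90: heading 227 -> 317
  FD 1: (7.272,1.075) -> (8.003,0.393) [heading=317, move]
  LT 270: heading 317 -> 227
  RT 180: heading 227 -> 47
  -- iteration 6/6 --
  LT 90: heading 47 -> 137
  FD 1: (8.003,0.393) -> (7.272,1.075) [heading=137, move]
  LT 270: heading 137 -> 47
  RT 180: heading 47 -> 227
]
FD 5: (7.272,1.075) -> (3.862,-2.582) [heading=227, move]
RT 90: heading 227 -> 137
PD: pen down
FD 13: (3.862,-2.582) -> (-5.646,6.284) [heading=137, draw]
Final: pos=(-5.646,6.284), heading=137, 1 segment(s) drawn

Start position: (10, 4)
Final position: (-5.646, 6.284)
Distance = 15.811; >= 1e-6 -> NOT closed

Answer: no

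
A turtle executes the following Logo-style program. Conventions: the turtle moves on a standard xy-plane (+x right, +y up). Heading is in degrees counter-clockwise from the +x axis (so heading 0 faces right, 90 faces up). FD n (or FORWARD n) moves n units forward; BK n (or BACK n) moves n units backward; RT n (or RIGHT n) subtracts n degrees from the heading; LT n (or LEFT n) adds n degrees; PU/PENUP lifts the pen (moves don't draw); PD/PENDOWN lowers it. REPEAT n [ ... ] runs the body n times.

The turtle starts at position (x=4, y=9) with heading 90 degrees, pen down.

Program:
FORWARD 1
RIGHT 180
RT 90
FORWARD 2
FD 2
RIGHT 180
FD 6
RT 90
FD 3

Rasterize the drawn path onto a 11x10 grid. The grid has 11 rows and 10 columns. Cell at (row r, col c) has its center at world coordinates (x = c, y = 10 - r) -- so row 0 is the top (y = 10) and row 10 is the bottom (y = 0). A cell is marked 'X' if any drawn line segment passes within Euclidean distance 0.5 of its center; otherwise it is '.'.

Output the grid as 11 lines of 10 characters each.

Segment 0: (4,9) -> (4,10)
Segment 1: (4,10) -> (2,10)
Segment 2: (2,10) -> (0,10)
Segment 3: (0,10) -> (6,10)
Segment 4: (6,10) -> (6,7)

Answer: XXXXXXX...
....X.X...
......X...
......X...
..........
..........
..........
..........
..........
..........
..........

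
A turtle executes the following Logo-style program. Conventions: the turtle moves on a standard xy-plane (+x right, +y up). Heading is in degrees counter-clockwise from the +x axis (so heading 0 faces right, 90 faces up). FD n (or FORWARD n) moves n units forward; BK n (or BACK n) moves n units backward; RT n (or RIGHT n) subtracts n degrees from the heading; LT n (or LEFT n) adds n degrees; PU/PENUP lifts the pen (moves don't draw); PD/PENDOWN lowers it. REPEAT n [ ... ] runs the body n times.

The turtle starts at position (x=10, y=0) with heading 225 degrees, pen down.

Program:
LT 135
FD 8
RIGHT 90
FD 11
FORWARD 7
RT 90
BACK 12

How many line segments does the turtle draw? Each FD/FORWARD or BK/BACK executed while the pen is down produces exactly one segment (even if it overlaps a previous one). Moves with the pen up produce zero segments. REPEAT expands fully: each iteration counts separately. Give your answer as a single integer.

Executing turtle program step by step:
Start: pos=(10,0), heading=225, pen down
LT 135: heading 225 -> 0
FD 8: (10,0) -> (18,0) [heading=0, draw]
RT 90: heading 0 -> 270
FD 11: (18,0) -> (18,-11) [heading=270, draw]
FD 7: (18,-11) -> (18,-18) [heading=270, draw]
RT 90: heading 270 -> 180
BK 12: (18,-18) -> (30,-18) [heading=180, draw]
Final: pos=(30,-18), heading=180, 4 segment(s) drawn
Segments drawn: 4

Answer: 4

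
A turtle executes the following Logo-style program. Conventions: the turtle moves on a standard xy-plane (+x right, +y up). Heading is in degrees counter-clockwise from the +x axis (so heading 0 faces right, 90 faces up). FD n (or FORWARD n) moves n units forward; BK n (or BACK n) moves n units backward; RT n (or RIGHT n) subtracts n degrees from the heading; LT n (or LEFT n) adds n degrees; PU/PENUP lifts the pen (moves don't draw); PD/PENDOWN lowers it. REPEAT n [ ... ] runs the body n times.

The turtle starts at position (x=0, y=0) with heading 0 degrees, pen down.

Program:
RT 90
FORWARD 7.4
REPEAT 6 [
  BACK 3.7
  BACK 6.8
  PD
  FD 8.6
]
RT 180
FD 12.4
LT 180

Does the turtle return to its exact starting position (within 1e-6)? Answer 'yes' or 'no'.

Answer: no

Derivation:
Executing turtle program step by step:
Start: pos=(0,0), heading=0, pen down
RT 90: heading 0 -> 270
FD 7.4: (0,0) -> (0,-7.4) [heading=270, draw]
REPEAT 6 [
  -- iteration 1/6 --
  BK 3.7: (0,-7.4) -> (0,-3.7) [heading=270, draw]
  BK 6.8: (0,-3.7) -> (0,3.1) [heading=270, draw]
  PD: pen down
  FD 8.6: (0,3.1) -> (0,-5.5) [heading=270, draw]
  -- iteration 2/6 --
  BK 3.7: (0,-5.5) -> (0,-1.8) [heading=270, draw]
  BK 6.8: (0,-1.8) -> (0,5) [heading=270, draw]
  PD: pen down
  FD 8.6: (0,5) -> (0,-3.6) [heading=270, draw]
  -- iteration 3/6 --
  BK 3.7: (0,-3.6) -> (0,0.1) [heading=270, draw]
  BK 6.8: (0,0.1) -> (0,6.9) [heading=270, draw]
  PD: pen down
  FD 8.6: (0,6.9) -> (0,-1.7) [heading=270, draw]
  -- iteration 4/6 --
  BK 3.7: (0,-1.7) -> (0,2) [heading=270, draw]
  BK 6.8: (0,2) -> (0,8.8) [heading=270, draw]
  PD: pen down
  FD 8.6: (0,8.8) -> (0,0.2) [heading=270, draw]
  -- iteration 5/6 --
  BK 3.7: (0,0.2) -> (0,3.9) [heading=270, draw]
  BK 6.8: (0,3.9) -> (0,10.7) [heading=270, draw]
  PD: pen down
  FD 8.6: (0,10.7) -> (0,2.1) [heading=270, draw]
  -- iteration 6/6 --
  BK 3.7: (0,2.1) -> (0,5.8) [heading=270, draw]
  BK 6.8: (0,5.8) -> (0,12.6) [heading=270, draw]
  PD: pen down
  FD 8.6: (0,12.6) -> (0,4) [heading=270, draw]
]
RT 180: heading 270 -> 90
FD 12.4: (0,4) -> (0,16.4) [heading=90, draw]
LT 180: heading 90 -> 270
Final: pos=(0,16.4), heading=270, 20 segment(s) drawn

Start position: (0, 0)
Final position: (0, 16.4)
Distance = 16.4; >= 1e-6 -> NOT closed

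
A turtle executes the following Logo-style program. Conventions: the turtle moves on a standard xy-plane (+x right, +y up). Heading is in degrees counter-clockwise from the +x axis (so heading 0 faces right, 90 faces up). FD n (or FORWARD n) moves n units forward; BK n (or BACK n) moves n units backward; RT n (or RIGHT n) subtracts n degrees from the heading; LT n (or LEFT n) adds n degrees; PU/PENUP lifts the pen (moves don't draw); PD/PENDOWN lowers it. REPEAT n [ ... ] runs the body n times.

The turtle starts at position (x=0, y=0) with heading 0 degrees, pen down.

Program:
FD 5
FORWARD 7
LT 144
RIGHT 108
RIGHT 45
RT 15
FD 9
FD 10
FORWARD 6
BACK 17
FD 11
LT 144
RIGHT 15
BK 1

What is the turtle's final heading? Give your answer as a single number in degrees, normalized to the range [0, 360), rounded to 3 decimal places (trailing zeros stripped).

Answer: 105

Derivation:
Executing turtle program step by step:
Start: pos=(0,0), heading=0, pen down
FD 5: (0,0) -> (5,0) [heading=0, draw]
FD 7: (5,0) -> (12,0) [heading=0, draw]
LT 144: heading 0 -> 144
RT 108: heading 144 -> 36
RT 45: heading 36 -> 351
RT 15: heading 351 -> 336
FD 9: (12,0) -> (20.222,-3.661) [heading=336, draw]
FD 10: (20.222,-3.661) -> (29.357,-7.728) [heading=336, draw]
FD 6: (29.357,-7.728) -> (34.839,-10.168) [heading=336, draw]
BK 17: (34.839,-10.168) -> (19.308,-3.254) [heading=336, draw]
FD 11: (19.308,-3.254) -> (29.357,-7.728) [heading=336, draw]
LT 144: heading 336 -> 120
RT 15: heading 120 -> 105
BK 1: (29.357,-7.728) -> (29.616,-8.694) [heading=105, draw]
Final: pos=(29.616,-8.694), heading=105, 8 segment(s) drawn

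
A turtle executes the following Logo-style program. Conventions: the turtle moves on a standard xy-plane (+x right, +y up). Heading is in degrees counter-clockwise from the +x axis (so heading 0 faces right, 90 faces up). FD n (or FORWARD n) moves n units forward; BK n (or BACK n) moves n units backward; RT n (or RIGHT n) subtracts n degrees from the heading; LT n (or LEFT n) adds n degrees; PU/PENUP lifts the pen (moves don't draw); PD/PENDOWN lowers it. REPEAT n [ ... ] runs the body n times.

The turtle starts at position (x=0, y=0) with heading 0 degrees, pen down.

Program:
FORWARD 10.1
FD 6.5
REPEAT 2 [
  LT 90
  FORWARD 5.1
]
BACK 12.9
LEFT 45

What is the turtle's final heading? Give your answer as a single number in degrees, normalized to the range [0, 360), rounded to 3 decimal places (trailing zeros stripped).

Executing turtle program step by step:
Start: pos=(0,0), heading=0, pen down
FD 10.1: (0,0) -> (10.1,0) [heading=0, draw]
FD 6.5: (10.1,0) -> (16.6,0) [heading=0, draw]
REPEAT 2 [
  -- iteration 1/2 --
  LT 90: heading 0 -> 90
  FD 5.1: (16.6,0) -> (16.6,5.1) [heading=90, draw]
  -- iteration 2/2 --
  LT 90: heading 90 -> 180
  FD 5.1: (16.6,5.1) -> (11.5,5.1) [heading=180, draw]
]
BK 12.9: (11.5,5.1) -> (24.4,5.1) [heading=180, draw]
LT 45: heading 180 -> 225
Final: pos=(24.4,5.1), heading=225, 5 segment(s) drawn

Answer: 225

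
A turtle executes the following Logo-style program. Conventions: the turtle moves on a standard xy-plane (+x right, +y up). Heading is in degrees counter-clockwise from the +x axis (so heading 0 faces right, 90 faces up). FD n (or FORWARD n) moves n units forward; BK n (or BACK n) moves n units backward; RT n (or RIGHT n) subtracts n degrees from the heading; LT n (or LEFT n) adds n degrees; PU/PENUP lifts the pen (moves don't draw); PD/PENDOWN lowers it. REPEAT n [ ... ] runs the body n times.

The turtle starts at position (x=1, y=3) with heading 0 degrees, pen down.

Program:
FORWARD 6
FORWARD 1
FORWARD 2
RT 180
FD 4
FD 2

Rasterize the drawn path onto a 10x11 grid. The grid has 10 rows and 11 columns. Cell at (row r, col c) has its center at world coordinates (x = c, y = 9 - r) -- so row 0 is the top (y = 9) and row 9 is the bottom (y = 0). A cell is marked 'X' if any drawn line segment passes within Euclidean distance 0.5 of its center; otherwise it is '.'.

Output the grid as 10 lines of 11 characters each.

Segment 0: (1,3) -> (7,3)
Segment 1: (7,3) -> (8,3)
Segment 2: (8,3) -> (10,3)
Segment 3: (10,3) -> (6,3)
Segment 4: (6,3) -> (4,3)

Answer: ...........
...........
...........
...........
...........
...........
.XXXXXXXXXX
...........
...........
...........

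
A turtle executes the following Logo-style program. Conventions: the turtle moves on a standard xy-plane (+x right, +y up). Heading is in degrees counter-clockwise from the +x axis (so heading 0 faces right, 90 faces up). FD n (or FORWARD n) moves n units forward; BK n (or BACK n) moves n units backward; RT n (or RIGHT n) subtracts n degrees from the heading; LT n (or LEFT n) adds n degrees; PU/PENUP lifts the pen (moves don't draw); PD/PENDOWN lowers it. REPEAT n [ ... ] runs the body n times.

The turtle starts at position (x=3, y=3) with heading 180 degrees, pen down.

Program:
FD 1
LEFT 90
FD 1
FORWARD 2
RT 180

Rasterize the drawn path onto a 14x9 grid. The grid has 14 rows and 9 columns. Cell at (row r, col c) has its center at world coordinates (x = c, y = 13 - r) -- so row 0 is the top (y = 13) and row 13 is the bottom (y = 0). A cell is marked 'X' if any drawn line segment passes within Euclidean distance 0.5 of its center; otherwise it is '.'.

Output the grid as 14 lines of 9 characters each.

Segment 0: (3,3) -> (2,3)
Segment 1: (2,3) -> (2,2)
Segment 2: (2,2) -> (2,0)

Answer: .........
.........
.........
.........
.........
.........
.........
.........
.........
.........
..XX.....
..X......
..X......
..X......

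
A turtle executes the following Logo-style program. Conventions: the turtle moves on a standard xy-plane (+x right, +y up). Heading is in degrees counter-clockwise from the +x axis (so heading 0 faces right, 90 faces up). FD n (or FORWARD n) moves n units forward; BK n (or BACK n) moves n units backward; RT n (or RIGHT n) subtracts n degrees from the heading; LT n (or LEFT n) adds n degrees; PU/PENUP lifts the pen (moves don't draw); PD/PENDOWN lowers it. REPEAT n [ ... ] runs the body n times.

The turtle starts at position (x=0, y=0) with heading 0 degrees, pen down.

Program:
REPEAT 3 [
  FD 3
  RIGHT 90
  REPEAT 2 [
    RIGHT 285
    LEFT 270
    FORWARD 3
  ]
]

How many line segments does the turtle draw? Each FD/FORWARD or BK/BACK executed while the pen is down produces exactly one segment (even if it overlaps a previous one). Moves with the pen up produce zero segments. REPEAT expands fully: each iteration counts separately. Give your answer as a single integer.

Executing turtle program step by step:
Start: pos=(0,0), heading=0, pen down
REPEAT 3 [
  -- iteration 1/3 --
  FD 3: (0,0) -> (3,0) [heading=0, draw]
  RT 90: heading 0 -> 270
  REPEAT 2 [
    -- iteration 1/2 --
    RT 285: heading 270 -> 345
    LT 270: heading 345 -> 255
    FD 3: (3,0) -> (2.224,-2.898) [heading=255, draw]
    -- iteration 2/2 --
    RT 285: heading 255 -> 330
    LT 270: heading 330 -> 240
    FD 3: (2.224,-2.898) -> (0.724,-5.496) [heading=240, draw]
  ]
  -- iteration 2/3 --
  FD 3: (0.724,-5.496) -> (-0.776,-8.094) [heading=240, draw]
  RT 90: heading 240 -> 150
  REPEAT 2 [
    -- iteration 1/2 --
    RT 285: heading 150 -> 225
    LT 270: heading 225 -> 135
    FD 3: (-0.776,-8.094) -> (-2.898,-5.973) [heading=135, draw]
    -- iteration 2/2 --
    RT 285: heading 135 -> 210
    LT 270: heading 210 -> 120
    FD 3: (-2.898,-5.973) -> (-4.398,-3.375) [heading=120, draw]
  ]
  -- iteration 3/3 --
  FD 3: (-4.398,-3.375) -> (-5.898,-0.776) [heading=120, draw]
  RT 90: heading 120 -> 30
  REPEAT 2 [
    -- iteration 1/2 --
    RT 285: heading 30 -> 105
    LT 270: heading 105 -> 15
    FD 3: (-5.898,-0.776) -> (-3,0) [heading=15, draw]
    -- iteration 2/2 --
    RT 285: heading 15 -> 90
    LT 270: heading 90 -> 0
    FD 3: (-3,0) -> (0,0) [heading=0, draw]
  ]
]
Final: pos=(0,0), heading=0, 9 segment(s) drawn
Segments drawn: 9

Answer: 9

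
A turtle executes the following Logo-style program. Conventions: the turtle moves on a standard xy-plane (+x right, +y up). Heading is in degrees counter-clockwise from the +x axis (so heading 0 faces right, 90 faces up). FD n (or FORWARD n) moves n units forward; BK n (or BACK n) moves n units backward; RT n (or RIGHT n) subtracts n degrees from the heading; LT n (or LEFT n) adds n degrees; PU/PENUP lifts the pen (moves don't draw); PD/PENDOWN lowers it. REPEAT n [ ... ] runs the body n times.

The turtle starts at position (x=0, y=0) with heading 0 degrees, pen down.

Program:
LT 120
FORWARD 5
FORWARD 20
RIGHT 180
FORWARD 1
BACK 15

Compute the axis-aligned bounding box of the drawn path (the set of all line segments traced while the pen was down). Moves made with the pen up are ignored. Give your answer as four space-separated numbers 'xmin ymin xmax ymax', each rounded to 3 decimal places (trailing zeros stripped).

Answer: -19.5 0 0 33.775

Derivation:
Executing turtle program step by step:
Start: pos=(0,0), heading=0, pen down
LT 120: heading 0 -> 120
FD 5: (0,0) -> (-2.5,4.33) [heading=120, draw]
FD 20: (-2.5,4.33) -> (-12.5,21.651) [heading=120, draw]
RT 180: heading 120 -> 300
FD 1: (-12.5,21.651) -> (-12,20.785) [heading=300, draw]
BK 15: (-12,20.785) -> (-19.5,33.775) [heading=300, draw]
Final: pos=(-19.5,33.775), heading=300, 4 segment(s) drawn

Segment endpoints: x in {-19.5, -12.5, -12, -2.5, 0}, y in {0, 4.33, 20.785, 21.651, 33.775}
xmin=-19.5, ymin=0, xmax=0, ymax=33.775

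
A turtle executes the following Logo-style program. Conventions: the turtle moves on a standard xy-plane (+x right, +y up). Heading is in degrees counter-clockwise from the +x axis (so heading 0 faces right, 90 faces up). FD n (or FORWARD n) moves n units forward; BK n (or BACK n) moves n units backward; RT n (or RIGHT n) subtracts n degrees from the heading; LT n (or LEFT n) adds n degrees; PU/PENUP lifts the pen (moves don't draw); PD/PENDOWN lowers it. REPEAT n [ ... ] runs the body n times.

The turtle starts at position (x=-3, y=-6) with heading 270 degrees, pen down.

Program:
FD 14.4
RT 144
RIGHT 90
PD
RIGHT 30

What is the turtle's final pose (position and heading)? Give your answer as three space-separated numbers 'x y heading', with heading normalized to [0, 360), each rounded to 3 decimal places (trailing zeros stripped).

Executing turtle program step by step:
Start: pos=(-3,-6), heading=270, pen down
FD 14.4: (-3,-6) -> (-3,-20.4) [heading=270, draw]
RT 144: heading 270 -> 126
RT 90: heading 126 -> 36
PD: pen down
RT 30: heading 36 -> 6
Final: pos=(-3,-20.4), heading=6, 1 segment(s) drawn

Answer: -3 -20.4 6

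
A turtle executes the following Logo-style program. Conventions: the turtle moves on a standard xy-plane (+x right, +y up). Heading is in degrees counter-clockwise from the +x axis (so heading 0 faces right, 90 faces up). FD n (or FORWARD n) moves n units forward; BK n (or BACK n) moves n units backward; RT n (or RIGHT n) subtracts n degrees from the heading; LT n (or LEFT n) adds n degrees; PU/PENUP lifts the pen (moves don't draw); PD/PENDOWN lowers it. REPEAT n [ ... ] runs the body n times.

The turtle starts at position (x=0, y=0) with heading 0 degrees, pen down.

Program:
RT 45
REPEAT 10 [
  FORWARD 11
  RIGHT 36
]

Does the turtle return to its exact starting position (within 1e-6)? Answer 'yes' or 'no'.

Answer: yes

Derivation:
Executing turtle program step by step:
Start: pos=(0,0), heading=0, pen down
RT 45: heading 0 -> 315
REPEAT 10 [
  -- iteration 1/10 --
  FD 11: (0,0) -> (7.778,-7.778) [heading=315, draw]
  RT 36: heading 315 -> 279
  -- iteration 2/10 --
  FD 11: (7.778,-7.778) -> (9.499,-18.643) [heading=279, draw]
  RT 36: heading 279 -> 243
  -- iteration 3/10 --
  FD 11: (9.499,-18.643) -> (4.505,-28.444) [heading=243, draw]
  RT 36: heading 243 -> 207
  -- iteration 4/10 --
  FD 11: (4.505,-28.444) -> (-5.296,-33.438) [heading=207, draw]
  RT 36: heading 207 -> 171
  -- iteration 5/10 --
  FD 11: (-5.296,-33.438) -> (-16.161,-31.717) [heading=171, draw]
  RT 36: heading 171 -> 135
  -- iteration 6/10 --
  FD 11: (-16.161,-31.717) -> (-23.939,-23.939) [heading=135, draw]
  RT 36: heading 135 -> 99
  -- iteration 7/10 --
  FD 11: (-23.939,-23.939) -> (-25.66,-13.074) [heading=99, draw]
  RT 36: heading 99 -> 63
  -- iteration 8/10 --
  FD 11: (-25.66,-13.074) -> (-20.666,-3.273) [heading=63, draw]
  RT 36: heading 63 -> 27
  -- iteration 9/10 --
  FD 11: (-20.666,-3.273) -> (-10.865,1.721) [heading=27, draw]
  RT 36: heading 27 -> 351
  -- iteration 10/10 --
  FD 11: (-10.865,1.721) -> (0,0) [heading=351, draw]
  RT 36: heading 351 -> 315
]
Final: pos=(0,0), heading=315, 10 segment(s) drawn

Start position: (0, 0)
Final position: (0, 0)
Distance = 0; < 1e-6 -> CLOSED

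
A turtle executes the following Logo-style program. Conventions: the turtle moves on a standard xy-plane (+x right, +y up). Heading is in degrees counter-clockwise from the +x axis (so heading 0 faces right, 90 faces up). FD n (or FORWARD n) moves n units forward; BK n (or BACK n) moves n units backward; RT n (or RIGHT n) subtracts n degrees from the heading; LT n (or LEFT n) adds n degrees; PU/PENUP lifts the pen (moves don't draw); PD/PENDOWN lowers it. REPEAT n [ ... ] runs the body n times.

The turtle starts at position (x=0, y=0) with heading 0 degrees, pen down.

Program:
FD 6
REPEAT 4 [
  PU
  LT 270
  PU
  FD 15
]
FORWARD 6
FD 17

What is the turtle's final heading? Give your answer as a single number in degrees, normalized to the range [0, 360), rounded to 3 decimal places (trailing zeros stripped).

Executing turtle program step by step:
Start: pos=(0,0), heading=0, pen down
FD 6: (0,0) -> (6,0) [heading=0, draw]
REPEAT 4 [
  -- iteration 1/4 --
  PU: pen up
  LT 270: heading 0 -> 270
  PU: pen up
  FD 15: (6,0) -> (6,-15) [heading=270, move]
  -- iteration 2/4 --
  PU: pen up
  LT 270: heading 270 -> 180
  PU: pen up
  FD 15: (6,-15) -> (-9,-15) [heading=180, move]
  -- iteration 3/4 --
  PU: pen up
  LT 270: heading 180 -> 90
  PU: pen up
  FD 15: (-9,-15) -> (-9,0) [heading=90, move]
  -- iteration 4/4 --
  PU: pen up
  LT 270: heading 90 -> 0
  PU: pen up
  FD 15: (-9,0) -> (6,0) [heading=0, move]
]
FD 6: (6,0) -> (12,0) [heading=0, move]
FD 17: (12,0) -> (29,0) [heading=0, move]
Final: pos=(29,0), heading=0, 1 segment(s) drawn

Answer: 0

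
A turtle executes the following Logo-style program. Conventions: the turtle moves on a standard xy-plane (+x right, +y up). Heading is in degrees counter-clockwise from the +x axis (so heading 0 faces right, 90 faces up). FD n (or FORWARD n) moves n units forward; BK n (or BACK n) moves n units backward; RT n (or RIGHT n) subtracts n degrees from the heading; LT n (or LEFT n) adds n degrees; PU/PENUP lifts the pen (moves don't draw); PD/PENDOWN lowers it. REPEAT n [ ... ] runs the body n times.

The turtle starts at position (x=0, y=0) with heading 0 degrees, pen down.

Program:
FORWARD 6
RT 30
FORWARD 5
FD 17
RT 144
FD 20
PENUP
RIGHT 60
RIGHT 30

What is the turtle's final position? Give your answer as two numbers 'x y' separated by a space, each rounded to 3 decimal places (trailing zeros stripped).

Answer: 5.162 -13.091

Derivation:
Executing turtle program step by step:
Start: pos=(0,0), heading=0, pen down
FD 6: (0,0) -> (6,0) [heading=0, draw]
RT 30: heading 0 -> 330
FD 5: (6,0) -> (10.33,-2.5) [heading=330, draw]
FD 17: (10.33,-2.5) -> (25.053,-11) [heading=330, draw]
RT 144: heading 330 -> 186
FD 20: (25.053,-11) -> (5.162,-13.091) [heading=186, draw]
PU: pen up
RT 60: heading 186 -> 126
RT 30: heading 126 -> 96
Final: pos=(5.162,-13.091), heading=96, 4 segment(s) drawn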